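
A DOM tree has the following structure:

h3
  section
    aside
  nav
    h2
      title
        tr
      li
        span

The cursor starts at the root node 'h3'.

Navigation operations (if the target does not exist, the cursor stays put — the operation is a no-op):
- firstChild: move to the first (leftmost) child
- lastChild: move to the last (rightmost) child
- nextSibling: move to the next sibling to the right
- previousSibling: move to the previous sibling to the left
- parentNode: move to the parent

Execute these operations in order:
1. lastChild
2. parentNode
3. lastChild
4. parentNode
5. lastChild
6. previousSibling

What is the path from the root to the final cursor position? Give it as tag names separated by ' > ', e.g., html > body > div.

After 1 (lastChild): nav
After 2 (parentNode): h3
After 3 (lastChild): nav
After 4 (parentNode): h3
After 5 (lastChild): nav
After 6 (previousSibling): section

Answer: h3 > section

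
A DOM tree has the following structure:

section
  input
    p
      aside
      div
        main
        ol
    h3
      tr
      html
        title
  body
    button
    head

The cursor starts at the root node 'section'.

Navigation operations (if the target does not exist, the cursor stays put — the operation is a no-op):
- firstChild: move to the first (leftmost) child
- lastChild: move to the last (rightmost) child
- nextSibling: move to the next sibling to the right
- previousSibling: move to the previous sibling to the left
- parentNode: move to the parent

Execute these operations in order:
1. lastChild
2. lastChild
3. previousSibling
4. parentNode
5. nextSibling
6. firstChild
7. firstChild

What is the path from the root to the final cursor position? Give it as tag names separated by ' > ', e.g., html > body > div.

After 1 (lastChild): body
After 2 (lastChild): head
After 3 (previousSibling): button
After 4 (parentNode): body
After 5 (nextSibling): body (no-op, stayed)
After 6 (firstChild): button
After 7 (firstChild): button (no-op, stayed)

Answer: section > body > button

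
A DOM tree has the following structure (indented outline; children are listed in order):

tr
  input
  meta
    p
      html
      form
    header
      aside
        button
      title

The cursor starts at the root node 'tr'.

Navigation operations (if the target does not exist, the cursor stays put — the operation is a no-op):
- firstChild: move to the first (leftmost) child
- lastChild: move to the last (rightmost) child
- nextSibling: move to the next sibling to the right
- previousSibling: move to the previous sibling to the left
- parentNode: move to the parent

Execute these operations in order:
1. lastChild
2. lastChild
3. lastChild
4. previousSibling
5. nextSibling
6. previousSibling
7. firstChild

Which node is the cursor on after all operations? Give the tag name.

Answer: button

Derivation:
After 1 (lastChild): meta
After 2 (lastChild): header
After 3 (lastChild): title
After 4 (previousSibling): aside
After 5 (nextSibling): title
After 6 (previousSibling): aside
After 7 (firstChild): button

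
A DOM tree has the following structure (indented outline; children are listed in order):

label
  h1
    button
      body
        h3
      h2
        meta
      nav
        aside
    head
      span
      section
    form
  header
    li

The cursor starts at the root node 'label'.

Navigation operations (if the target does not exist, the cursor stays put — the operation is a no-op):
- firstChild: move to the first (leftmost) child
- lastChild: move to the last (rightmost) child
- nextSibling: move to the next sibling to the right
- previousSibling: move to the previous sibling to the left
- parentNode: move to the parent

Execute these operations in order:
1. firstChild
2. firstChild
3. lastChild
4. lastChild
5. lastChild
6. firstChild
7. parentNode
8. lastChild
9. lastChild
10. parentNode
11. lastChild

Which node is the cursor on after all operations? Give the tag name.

After 1 (firstChild): h1
After 2 (firstChild): button
After 3 (lastChild): nav
After 4 (lastChild): aside
After 5 (lastChild): aside (no-op, stayed)
After 6 (firstChild): aside (no-op, stayed)
After 7 (parentNode): nav
After 8 (lastChild): aside
After 9 (lastChild): aside (no-op, stayed)
After 10 (parentNode): nav
After 11 (lastChild): aside

Answer: aside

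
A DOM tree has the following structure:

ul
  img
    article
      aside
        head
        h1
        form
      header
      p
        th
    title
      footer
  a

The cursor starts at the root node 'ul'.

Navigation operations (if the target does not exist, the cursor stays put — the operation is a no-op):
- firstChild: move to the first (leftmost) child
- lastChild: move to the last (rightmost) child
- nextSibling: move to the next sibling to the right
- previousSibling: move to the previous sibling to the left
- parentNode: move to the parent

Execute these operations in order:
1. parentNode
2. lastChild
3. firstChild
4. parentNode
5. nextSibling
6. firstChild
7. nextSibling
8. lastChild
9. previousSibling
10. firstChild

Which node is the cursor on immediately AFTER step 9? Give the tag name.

Answer: img

Derivation:
After 1 (parentNode): ul (no-op, stayed)
After 2 (lastChild): a
After 3 (firstChild): a (no-op, stayed)
After 4 (parentNode): ul
After 5 (nextSibling): ul (no-op, stayed)
After 6 (firstChild): img
After 7 (nextSibling): a
After 8 (lastChild): a (no-op, stayed)
After 9 (previousSibling): img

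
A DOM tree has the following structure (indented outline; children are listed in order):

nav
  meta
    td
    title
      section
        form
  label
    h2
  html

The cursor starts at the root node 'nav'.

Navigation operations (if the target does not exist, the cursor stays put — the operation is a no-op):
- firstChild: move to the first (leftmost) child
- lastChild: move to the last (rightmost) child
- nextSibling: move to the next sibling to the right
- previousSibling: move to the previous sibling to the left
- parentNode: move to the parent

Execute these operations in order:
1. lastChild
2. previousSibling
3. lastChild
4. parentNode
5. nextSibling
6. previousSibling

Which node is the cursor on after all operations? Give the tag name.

After 1 (lastChild): html
After 2 (previousSibling): label
After 3 (lastChild): h2
After 4 (parentNode): label
After 5 (nextSibling): html
After 6 (previousSibling): label

Answer: label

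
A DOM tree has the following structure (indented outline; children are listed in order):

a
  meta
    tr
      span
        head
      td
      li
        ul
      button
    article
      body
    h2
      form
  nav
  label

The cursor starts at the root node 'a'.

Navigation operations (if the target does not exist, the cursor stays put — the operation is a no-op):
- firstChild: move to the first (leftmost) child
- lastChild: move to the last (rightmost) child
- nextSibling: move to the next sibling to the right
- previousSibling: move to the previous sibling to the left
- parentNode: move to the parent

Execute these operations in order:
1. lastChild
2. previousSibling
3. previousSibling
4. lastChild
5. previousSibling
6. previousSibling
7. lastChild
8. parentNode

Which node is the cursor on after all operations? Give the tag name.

Answer: tr

Derivation:
After 1 (lastChild): label
After 2 (previousSibling): nav
After 3 (previousSibling): meta
After 4 (lastChild): h2
After 5 (previousSibling): article
After 6 (previousSibling): tr
After 7 (lastChild): button
After 8 (parentNode): tr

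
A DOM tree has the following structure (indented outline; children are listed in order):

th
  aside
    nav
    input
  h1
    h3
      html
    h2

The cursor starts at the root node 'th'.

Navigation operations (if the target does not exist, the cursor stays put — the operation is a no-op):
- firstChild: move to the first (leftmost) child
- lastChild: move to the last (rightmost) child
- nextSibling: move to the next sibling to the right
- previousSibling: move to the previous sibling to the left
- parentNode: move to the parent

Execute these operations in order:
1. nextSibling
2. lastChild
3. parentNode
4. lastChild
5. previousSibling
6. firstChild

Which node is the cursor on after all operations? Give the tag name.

Answer: nav

Derivation:
After 1 (nextSibling): th (no-op, stayed)
After 2 (lastChild): h1
After 3 (parentNode): th
After 4 (lastChild): h1
After 5 (previousSibling): aside
After 6 (firstChild): nav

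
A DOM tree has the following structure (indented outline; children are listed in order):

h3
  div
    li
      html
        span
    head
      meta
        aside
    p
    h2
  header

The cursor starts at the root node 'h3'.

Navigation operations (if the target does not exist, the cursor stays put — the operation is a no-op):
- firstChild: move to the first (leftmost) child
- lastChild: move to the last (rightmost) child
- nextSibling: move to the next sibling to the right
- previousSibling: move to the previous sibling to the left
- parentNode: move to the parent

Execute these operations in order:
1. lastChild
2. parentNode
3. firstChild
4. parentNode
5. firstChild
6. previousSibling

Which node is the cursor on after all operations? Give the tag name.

Answer: div

Derivation:
After 1 (lastChild): header
After 2 (parentNode): h3
After 3 (firstChild): div
After 4 (parentNode): h3
After 5 (firstChild): div
After 6 (previousSibling): div (no-op, stayed)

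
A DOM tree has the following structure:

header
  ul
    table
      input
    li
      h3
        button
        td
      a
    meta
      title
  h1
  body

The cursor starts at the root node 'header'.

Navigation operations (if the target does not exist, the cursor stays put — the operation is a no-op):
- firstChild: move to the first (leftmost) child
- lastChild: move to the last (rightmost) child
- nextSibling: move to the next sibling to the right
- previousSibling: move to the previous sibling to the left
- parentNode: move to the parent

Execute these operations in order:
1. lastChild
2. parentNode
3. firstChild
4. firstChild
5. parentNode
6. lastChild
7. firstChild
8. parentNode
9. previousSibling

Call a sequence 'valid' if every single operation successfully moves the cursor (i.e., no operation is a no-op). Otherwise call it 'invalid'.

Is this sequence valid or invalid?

Answer: valid

Derivation:
After 1 (lastChild): body
After 2 (parentNode): header
After 3 (firstChild): ul
After 4 (firstChild): table
After 5 (parentNode): ul
After 6 (lastChild): meta
After 7 (firstChild): title
After 8 (parentNode): meta
After 9 (previousSibling): li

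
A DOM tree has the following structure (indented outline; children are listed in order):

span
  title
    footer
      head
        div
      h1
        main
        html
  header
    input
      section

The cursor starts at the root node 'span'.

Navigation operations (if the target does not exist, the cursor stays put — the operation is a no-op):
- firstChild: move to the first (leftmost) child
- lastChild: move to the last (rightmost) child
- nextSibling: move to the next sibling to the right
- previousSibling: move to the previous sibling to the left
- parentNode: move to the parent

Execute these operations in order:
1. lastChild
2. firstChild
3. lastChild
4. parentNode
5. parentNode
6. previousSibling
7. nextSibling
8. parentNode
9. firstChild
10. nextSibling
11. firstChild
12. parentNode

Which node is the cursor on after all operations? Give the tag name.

Answer: header

Derivation:
After 1 (lastChild): header
After 2 (firstChild): input
After 3 (lastChild): section
After 4 (parentNode): input
After 5 (parentNode): header
After 6 (previousSibling): title
After 7 (nextSibling): header
After 8 (parentNode): span
After 9 (firstChild): title
After 10 (nextSibling): header
After 11 (firstChild): input
After 12 (parentNode): header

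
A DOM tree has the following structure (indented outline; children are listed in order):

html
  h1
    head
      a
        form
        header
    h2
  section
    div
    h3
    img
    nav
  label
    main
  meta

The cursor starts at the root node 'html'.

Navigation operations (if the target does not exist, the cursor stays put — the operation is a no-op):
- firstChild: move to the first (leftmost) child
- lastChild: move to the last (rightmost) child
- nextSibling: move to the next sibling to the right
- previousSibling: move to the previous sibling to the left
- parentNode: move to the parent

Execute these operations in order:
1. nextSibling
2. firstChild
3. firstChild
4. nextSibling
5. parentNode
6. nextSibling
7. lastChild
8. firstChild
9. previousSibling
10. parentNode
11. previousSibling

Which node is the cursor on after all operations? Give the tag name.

After 1 (nextSibling): html (no-op, stayed)
After 2 (firstChild): h1
After 3 (firstChild): head
After 4 (nextSibling): h2
After 5 (parentNode): h1
After 6 (nextSibling): section
After 7 (lastChild): nav
After 8 (firstChild): nav (no-op, stayed)
After 9 (previousSibling): img
After 10 (parentNode): section
After 11 (previousSibling): h1

Answer: h1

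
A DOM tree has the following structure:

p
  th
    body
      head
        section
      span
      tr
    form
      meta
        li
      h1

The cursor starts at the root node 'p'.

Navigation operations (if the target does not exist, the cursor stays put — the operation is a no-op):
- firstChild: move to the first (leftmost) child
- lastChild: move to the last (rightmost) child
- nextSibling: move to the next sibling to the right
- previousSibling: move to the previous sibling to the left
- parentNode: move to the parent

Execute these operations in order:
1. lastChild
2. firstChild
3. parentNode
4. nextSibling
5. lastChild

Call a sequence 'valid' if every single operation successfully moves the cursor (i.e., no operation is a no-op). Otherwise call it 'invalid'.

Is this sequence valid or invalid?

Answer: invalid

Derivation:
After 1 (lastChild): th
After 2 (firstChild): body
After 3 (parentNode): th
After 4 (nextSibling): th (no-op, stayed)
After 5 (lastChild): form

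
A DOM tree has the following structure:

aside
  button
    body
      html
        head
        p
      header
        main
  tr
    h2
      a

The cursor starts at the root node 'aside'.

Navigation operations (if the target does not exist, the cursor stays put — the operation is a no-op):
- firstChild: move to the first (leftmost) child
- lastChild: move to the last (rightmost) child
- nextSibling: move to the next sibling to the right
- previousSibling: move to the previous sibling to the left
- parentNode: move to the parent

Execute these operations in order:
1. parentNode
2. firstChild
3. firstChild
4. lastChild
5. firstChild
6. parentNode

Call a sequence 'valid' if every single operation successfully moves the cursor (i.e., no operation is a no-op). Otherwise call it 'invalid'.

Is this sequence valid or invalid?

After 1 (parentNode): aside (no-op, stayed)
After 2 (firstChild): button
After 3 (firstChild): body
After 4 (lastChild): header
After 5 (firstChild): main
After 6 (parentNode): header

Answer: invalid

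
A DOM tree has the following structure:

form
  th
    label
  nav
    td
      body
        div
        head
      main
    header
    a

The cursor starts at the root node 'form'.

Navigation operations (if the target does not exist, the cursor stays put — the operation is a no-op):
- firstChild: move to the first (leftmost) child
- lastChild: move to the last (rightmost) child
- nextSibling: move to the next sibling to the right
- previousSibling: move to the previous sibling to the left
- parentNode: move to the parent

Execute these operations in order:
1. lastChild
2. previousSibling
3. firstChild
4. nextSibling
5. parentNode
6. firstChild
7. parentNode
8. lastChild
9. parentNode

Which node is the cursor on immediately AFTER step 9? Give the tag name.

Answer: th

Derivation:
After 1 (lastChild): nav
After 2 (previousSibling): th
After 3 (firstChild): label
After 4 (nextSibling): label (no-op, stayed)
After 5 (parentNode): th
After 6 (firstChild): label
After 7 (parentNode): th
After 8 (lastChild): label
After 9 (parentNode): th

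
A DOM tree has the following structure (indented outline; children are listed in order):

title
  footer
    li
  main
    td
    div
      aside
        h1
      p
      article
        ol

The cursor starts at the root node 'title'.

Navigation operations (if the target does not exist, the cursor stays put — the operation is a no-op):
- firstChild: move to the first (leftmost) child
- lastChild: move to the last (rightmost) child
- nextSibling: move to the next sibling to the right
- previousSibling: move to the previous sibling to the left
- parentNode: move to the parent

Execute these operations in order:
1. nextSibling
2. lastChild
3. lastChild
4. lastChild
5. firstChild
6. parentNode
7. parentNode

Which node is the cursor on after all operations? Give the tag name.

Answer: div

Derivation:
After 1 (nextSibling): title (no-op, stayed)
After 2 (lastChild): main
After 3 (lastChild): div
After 4 (lastChild): article
After 5 (firstChild): ol
After 6 (parentNode): article
After 7 (parentNode): div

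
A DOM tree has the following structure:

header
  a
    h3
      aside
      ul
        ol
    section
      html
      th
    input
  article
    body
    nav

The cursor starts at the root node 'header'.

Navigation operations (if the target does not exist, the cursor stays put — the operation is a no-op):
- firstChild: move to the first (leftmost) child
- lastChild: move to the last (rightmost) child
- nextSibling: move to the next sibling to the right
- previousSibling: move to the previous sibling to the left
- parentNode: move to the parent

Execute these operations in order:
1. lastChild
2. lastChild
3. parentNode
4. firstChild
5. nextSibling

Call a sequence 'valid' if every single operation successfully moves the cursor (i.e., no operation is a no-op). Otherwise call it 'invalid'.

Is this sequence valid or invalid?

After 1 (lastChild): article
After 2 (lastChild): nav
After 3 (parentNode): article
After 4 (firstChild): body
After 5 (nextSibling): nav

Answer: valid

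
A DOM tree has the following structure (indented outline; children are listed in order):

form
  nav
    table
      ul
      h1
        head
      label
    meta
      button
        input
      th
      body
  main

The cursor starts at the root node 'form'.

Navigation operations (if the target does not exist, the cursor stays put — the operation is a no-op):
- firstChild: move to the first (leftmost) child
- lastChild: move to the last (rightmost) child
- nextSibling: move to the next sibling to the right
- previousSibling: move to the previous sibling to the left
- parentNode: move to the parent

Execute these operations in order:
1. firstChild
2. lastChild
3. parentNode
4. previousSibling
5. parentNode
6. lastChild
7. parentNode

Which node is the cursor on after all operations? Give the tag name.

Answer: form

Derivation:
After 1 (firstChild): nav
After 2 (lastChild): meta
After 3 (parentNode): nav
After 4 (previousSibling): nav (no-op, stayed)
After 5 (parentNode): form
After 6 (lastChild): main
After 7 (parentNode): form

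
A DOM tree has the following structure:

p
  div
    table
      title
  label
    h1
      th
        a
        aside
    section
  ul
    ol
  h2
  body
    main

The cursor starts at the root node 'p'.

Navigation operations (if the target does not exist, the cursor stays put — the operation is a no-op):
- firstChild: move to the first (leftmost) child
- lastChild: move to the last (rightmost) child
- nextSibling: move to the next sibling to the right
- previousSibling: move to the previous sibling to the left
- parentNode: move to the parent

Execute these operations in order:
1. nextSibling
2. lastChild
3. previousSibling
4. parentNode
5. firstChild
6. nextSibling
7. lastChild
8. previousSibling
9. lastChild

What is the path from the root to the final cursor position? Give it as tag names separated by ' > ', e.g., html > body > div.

Answer: p > label > h1 > th

Derivation:
After 1 (nextSibling): p (no-op, stayed)
After 2 (lastChild): body
After 3 (previousSibling): h2
After 4 (parentNode): p
After 5 (firstChild): div
After 6 (nextSibling): label
After 7 (lastChild): section
After 8 (previousSibling): h1
After 9 (lastChild): th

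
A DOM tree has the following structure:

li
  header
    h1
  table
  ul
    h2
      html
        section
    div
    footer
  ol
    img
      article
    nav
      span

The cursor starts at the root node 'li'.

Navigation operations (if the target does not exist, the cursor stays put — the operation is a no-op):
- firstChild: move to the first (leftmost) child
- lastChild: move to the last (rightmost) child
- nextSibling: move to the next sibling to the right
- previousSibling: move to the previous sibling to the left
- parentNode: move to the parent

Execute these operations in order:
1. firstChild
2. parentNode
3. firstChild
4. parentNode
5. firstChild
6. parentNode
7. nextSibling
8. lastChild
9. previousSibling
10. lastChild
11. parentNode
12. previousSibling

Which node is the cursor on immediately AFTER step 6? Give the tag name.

Answer: li

Derivation:
After 1 (firstChild): header
After 2 (parentNode): li
After 3 (firstChild): header
After 4 (parentNode): li
After 5 (firstChild): header
After 6 (parentNode): li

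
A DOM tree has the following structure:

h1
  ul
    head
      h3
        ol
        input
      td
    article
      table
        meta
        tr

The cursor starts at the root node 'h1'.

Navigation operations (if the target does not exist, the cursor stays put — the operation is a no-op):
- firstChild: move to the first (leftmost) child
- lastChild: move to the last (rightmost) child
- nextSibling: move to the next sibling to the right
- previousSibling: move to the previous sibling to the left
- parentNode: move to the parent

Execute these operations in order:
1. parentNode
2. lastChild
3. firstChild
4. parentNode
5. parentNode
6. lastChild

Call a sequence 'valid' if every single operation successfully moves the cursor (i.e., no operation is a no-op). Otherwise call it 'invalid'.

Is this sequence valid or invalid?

Answer: invalid

Derivation:
After 1 (parentNode): h1 (no-op, stayed)
After 2 (lastChild): ul
After 3 (firstChild): head
After 4 (parentNode): ul
After 5 (parentNode): h1
After 6 (lastChild): ul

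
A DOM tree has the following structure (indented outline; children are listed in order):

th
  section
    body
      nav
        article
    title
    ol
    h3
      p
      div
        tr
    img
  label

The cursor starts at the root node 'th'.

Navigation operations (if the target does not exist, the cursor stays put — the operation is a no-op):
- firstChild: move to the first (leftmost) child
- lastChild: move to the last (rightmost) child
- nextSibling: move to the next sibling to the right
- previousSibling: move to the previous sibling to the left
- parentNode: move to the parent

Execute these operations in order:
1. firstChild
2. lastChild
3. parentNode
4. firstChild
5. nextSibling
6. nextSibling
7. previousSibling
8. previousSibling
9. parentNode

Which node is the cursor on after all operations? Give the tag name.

Answer: section

Derivation:
After 1 (firstChild): section
After 2 (lastChild): img
After 3 (parentNode): section
After 4 (firstChild): body
After 5 (nextSibling): title
After 6 (nextSibling): ol
After 7 (previousSibling): title
After 8 (previousSibling): body
After 9 (parentNode): section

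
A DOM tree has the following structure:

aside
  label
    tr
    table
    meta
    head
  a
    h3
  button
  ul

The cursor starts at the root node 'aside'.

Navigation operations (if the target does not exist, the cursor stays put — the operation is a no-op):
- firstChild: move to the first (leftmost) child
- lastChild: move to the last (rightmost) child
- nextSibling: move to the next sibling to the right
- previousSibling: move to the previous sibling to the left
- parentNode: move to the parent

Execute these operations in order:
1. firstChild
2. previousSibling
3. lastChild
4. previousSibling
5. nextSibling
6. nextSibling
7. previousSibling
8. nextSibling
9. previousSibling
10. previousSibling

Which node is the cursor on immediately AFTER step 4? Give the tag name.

After 1 (firstChild): label
After 2 (previousSibling): label (no-op, stayed)
After 3 (lastChild): head
After 4 (previousSibling): meta

Answer: meta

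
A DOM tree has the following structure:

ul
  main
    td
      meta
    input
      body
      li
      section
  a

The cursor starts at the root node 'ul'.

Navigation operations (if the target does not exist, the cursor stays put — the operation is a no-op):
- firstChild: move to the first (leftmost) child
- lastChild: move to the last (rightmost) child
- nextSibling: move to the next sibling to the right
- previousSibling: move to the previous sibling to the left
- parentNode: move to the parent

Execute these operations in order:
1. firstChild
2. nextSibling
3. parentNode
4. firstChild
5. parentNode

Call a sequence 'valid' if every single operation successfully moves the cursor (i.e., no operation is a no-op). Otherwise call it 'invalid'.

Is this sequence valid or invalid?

After 1 (firstChild): main
After 2 (nextSibling): a
After 3 (parentNode): ul
After 4 (firstChild): main
After 5 (parentNode): ul

Answer: valid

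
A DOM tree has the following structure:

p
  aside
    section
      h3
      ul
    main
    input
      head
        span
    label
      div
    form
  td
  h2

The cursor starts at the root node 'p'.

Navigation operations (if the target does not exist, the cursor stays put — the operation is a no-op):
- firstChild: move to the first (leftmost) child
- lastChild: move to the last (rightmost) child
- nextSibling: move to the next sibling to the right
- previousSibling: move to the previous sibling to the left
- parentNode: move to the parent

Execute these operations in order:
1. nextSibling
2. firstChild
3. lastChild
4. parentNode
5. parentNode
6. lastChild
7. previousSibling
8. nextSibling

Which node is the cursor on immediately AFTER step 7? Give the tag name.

After 1 (nextSibling): p (no-op, stayed)
After 2 (firstChild): aside
After 3 (lastChild): form
After 4 (parentNode): aside
After 5 (parentNode): p
After 6 (lastChild): h2
After 7 (previousSibling): td

Answer: td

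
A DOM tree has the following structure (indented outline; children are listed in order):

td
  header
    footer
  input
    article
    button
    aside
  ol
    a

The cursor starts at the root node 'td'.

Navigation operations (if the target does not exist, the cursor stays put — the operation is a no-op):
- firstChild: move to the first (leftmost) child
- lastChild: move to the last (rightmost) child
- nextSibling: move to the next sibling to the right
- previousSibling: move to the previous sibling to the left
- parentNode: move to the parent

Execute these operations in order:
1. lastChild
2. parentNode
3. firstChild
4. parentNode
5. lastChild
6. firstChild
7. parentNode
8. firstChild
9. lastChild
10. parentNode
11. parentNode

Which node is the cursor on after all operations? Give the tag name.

Answer: td

Derivation:
After 1 (lastChild): ol
After 2 (parentNode): td
After 3 (firstChild): header
After 4 (parentNode): td
After 5 (lastChild): ol
After 6 (firstChild): a
After 7 (parentNode): ol
After 8 (firstChild): a
After 9 (lastChild): a (no-op, stayed)
After 10 (parentNode): ol
After 11 (parentNode): td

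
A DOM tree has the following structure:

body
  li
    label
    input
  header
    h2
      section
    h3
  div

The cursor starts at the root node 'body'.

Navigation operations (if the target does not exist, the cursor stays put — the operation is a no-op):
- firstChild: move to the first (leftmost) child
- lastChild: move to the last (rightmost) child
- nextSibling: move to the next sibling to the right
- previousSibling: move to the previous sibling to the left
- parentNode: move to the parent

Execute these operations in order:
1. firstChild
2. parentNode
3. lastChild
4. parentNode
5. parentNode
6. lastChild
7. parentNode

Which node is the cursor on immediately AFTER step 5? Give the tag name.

After 1 (firstChild): li
After 2 (parentNode): body
After 3 (lastChild): div
After 4 (parentNode): body
After 5 (parentNode): body (no-op, stayed)

Answer: body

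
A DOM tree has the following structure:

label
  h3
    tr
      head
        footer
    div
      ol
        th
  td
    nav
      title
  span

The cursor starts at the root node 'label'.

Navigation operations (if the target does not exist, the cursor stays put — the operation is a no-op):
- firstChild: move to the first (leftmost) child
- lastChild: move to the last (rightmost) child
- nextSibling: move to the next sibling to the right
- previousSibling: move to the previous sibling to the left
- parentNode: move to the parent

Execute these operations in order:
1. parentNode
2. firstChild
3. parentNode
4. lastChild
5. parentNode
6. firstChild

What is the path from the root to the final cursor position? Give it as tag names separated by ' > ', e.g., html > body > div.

Answer: label > h3

Derivation:
After 1 (parentNode): label (no-op, stayed)
After 2 (firstChild): h3
After 3 (parentNode): label
After 4 (lastChild): span
After 5 (parentNode): label
After 6 (firstChild): h3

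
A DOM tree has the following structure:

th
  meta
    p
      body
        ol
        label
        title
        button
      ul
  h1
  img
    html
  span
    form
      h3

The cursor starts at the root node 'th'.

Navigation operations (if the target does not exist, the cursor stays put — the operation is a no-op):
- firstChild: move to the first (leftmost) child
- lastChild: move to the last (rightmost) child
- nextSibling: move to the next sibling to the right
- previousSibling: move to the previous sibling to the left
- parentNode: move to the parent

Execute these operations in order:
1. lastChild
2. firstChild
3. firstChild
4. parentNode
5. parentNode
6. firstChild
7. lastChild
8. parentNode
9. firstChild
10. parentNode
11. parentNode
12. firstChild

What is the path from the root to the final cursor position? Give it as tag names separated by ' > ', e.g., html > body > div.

Answer: th > span > form

Derivation:
After 1 (lastChild): span
After 2 (firstChild): form
After 3 (firstChild): h3
After 4 (parentNode): form
After 5 (parentNode): span
After 6 (firstChild): form
After 7 (lastChild): h3
After 8 (parentNode): form
After 9 (firstChild): h3
After 10 (parentNode): form
After 11 (parentNode): span
After 12 (firstChild): form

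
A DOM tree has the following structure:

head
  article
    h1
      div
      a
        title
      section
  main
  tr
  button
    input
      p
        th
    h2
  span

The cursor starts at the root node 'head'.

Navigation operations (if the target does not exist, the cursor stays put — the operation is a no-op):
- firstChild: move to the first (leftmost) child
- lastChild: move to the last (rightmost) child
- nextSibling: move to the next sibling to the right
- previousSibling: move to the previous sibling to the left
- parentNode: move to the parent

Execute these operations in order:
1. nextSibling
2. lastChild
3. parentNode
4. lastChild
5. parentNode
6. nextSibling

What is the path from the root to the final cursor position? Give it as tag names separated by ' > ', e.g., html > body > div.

After 1 (nextSibling): head (no-op, stayed)
After 2 (lastChild): span
After 3 (parentNode): head
After 4 (lastChild): span
After 5 (parentNode): head
After 6 (nextSibling): head (no-op, stayed)

Answer: head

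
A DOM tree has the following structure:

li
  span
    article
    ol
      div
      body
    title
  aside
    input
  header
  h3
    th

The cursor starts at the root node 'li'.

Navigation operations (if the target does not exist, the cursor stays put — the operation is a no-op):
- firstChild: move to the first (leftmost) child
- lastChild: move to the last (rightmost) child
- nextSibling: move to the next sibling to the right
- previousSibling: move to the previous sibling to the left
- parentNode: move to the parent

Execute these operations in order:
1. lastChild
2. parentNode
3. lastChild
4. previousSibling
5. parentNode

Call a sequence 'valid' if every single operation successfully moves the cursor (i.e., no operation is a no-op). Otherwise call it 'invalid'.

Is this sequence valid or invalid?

Answer: valid

Derivation:
After 1 (lastChild): h3
After 2 (parentNode): li
After 3 (lastChild): h3
After 4 (previousSibling): header
After 5 (parentNode): li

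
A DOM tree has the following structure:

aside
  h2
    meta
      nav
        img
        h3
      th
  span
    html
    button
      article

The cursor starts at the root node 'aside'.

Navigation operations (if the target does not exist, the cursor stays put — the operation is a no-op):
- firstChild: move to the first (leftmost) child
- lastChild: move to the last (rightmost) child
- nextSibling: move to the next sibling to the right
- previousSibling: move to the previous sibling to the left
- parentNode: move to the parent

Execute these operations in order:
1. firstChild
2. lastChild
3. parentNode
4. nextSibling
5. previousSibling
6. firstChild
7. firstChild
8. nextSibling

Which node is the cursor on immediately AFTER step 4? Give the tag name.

Answer: span

Derivation:
After 1 (firstChild): h2
After 2 (lastChild): meta
After 3 (parentNode): h2
After 4 (nextSibling): span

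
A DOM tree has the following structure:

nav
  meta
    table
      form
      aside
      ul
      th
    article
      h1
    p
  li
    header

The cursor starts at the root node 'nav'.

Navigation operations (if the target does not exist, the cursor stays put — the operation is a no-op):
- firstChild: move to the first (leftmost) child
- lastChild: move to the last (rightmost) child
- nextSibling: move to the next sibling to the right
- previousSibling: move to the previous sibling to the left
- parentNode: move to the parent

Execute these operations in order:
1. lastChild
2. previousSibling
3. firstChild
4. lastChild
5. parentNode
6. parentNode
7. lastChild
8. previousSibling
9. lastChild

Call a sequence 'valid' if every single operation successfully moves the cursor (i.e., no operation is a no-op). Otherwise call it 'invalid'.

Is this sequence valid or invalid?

Answer: valid

Derivation:
After 1 (lastChild): li
After 2 (previousSibling): meta
After 3 (firstChild): table
After 4 (lastChild): th
After 5 (parentNode): table
After 6 (parentNode): meta
After 7 (lastChild): p
After 8 (previousSibling): article
After 9 (lastChild): h1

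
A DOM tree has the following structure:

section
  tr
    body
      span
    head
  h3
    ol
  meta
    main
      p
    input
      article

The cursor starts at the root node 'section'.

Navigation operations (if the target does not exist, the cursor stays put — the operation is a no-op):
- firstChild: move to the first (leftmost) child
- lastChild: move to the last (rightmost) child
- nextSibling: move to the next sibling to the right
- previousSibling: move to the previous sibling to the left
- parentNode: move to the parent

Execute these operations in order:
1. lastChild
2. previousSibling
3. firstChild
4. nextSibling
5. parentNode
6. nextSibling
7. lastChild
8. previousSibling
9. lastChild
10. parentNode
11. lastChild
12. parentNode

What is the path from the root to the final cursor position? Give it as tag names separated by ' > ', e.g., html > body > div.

Answer: section > meta > main

Derivation:
After 1 (lastChild): meta
After 2 (previousSibling): h3
After 3 (firstChild): ol
After 4 (nextSibling): ol (no-op, stayed)
After 5 (parentNode): h3
After 6 (nextSibling): meta
After 7 (lastChild): input
After 8 (previousSibling): main
After 9 (lastChild): p
After 10 (parentNode): main
After 11 (lastChild): p
After 12 (parentNode): main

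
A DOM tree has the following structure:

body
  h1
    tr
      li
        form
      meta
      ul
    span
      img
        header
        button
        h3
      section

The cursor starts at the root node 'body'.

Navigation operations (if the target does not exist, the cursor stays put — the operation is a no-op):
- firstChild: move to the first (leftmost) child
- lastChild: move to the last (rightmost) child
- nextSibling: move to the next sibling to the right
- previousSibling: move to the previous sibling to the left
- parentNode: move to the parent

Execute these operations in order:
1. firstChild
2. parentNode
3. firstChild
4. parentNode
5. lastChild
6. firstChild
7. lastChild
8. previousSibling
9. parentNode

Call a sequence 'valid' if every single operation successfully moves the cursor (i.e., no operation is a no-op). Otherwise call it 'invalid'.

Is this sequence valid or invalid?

Answer: valid

Derivation:
After 1 (firstChild): h1
After 2 (parentNode): body
After 3 (firstChild): h1
After 4 (parentNode): body
After 5 (lastChild): h1
After 6 (firstChild): tr
After 7 (lastChild): ul
After 8 (previousSibling): meta
After 9 (parentNode): tr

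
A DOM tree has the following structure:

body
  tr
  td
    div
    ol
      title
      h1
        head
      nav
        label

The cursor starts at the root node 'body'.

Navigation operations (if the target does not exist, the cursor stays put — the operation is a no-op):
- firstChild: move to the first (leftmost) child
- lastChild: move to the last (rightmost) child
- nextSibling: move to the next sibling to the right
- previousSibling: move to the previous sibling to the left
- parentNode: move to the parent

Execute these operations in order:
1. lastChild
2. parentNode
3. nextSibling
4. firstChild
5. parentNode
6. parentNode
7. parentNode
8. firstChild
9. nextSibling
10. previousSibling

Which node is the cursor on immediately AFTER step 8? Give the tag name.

After 1 (lastChild): td
After 2 (parentNode): body
After 3 (nextSibling): body (no-op, stayed)
After 4 (firstChild): tr
After 5 (parentNode): body
After 6 (parentNode): body (no-op, stayed)
After 7 (parentNode): body (no-op, stayed)
After 8 (firstChild): tr

Answer: tr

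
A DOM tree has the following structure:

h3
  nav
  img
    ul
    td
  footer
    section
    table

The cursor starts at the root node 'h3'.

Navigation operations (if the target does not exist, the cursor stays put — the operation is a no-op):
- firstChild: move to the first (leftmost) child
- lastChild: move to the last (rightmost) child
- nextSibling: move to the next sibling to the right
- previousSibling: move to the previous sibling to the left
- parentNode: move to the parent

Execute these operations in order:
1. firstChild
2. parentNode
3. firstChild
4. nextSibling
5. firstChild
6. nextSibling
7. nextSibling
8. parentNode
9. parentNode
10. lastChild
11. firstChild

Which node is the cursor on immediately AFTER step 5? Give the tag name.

After 1 (firstChild): nav
After 2 (parentNode): h3
After 3 (firstChild): nav
After 4 (nextSibling): img
After 5 (firstChild): ul

Answer: ul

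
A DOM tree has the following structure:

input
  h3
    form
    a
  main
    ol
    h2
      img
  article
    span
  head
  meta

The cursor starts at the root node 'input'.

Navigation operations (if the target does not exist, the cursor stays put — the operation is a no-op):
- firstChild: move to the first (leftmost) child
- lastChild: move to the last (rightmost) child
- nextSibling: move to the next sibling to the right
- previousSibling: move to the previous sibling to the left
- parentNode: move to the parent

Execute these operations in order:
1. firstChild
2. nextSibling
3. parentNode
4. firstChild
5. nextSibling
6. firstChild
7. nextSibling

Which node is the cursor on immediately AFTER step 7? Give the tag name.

Answer: h2

Derivation:
After 1 (firstChild): h3
After 2 (nextSibling): main
After 3 (parentNode): input
After 4 (firstChild): h3
After 5 (nextSibling): main
After 6 (firstChild): ol
After 7 (nextSibling): h2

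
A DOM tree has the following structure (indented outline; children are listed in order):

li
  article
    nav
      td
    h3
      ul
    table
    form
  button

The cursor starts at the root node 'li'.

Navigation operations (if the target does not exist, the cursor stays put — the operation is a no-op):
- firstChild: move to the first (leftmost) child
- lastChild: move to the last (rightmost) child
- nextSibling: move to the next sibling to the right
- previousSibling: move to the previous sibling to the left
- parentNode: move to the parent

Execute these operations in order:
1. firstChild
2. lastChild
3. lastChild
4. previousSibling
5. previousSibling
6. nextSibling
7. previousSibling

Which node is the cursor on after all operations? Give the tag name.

After 1 (firstChild): article
After 2 (lastChild): form
After 3 (lastChild): form (no-op, stayed)
After 4 (previousSibling): table
After 5 (previousSibling): h3
After 6 (nextSibling): table
After 7 (previousSibling): h3

Answer: h3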